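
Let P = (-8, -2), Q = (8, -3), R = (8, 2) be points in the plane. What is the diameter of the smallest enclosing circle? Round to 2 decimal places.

16.52

Side lengths²: PQ² = 257, PR² = 272, QR² = 25.
Since PR² = 272 < 257 + 25 = 282, the triangle is acute, so the smallest enclosing circle is the circumcircle.
Circumcentre = (0.125, -0.5), r² = 68.265625.
Diameter = 2r = 2√(68.265625) ≈ 16.52.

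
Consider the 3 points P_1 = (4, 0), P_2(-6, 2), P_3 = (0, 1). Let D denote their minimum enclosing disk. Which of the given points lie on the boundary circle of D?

P_1, P_2

Side lengths²: P_1P_2² = 104, P_1P_3² = 17, P_2P_3² = 37.
Since P_1P_2² = 104 ≥ 37 + 17 = 54, the angle opposite P_1P_2 is not acute, so the smallest enclosing circle has P_1P_2 as diameter.
Centre = midpoint of P_1P_2 = (-1, 1), r² = 104/4 = 26.
The points at distance exactly r from the centre are P_1, P_2 — 2 points.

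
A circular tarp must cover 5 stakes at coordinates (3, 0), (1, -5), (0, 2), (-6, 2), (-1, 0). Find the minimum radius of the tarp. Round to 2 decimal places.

The minimum enclosing circle is determined by three boundary points: (3, 0), (1, -5), (-6, 2).
Their circumcentre is (-27/14, -13/14) with r² = 2465/98.
The farthest remaining point (0, 2) is at distance² 1205/98 ≤ 2465/98.
r = √(2465/98) ≈ 5.02.

5.02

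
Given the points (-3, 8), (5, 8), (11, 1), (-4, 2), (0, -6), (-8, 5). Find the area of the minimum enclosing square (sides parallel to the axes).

361

The bounding box has width 19 and height 14.
An axis-aligned square enclosing the set must have side ≥ max(width, height).
So the minimum side is max(19, 14) = 19.
Area = 19² = 361.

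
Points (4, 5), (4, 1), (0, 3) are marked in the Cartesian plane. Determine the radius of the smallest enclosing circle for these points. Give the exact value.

2.5

Call the three points A, B, C in the order given.
Side lengths²: AB² = 16, AC² = 20, BC² = 20.
Since BC² = 20 < 20 + 16 = 36, the triangle is acute, so the smallest enclosing circle is the circumcircle.
Circumcentre = (2.5, 3), r² = 6.25.
r = √(6.25) = 2.5.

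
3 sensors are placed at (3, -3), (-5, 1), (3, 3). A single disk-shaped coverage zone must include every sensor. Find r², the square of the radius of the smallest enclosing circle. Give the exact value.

Call the three points A, B, C in the order given.
Side lengths²: AB² = 80, AC² = 36, BC² = 68.
Since AB² = 80 < 68 + 36 = 104, the triangle is acute, so the smallest enclosing circle is the circumcircle.
Circumcentre = (-0.5, 0), r² = 21.25.

21.25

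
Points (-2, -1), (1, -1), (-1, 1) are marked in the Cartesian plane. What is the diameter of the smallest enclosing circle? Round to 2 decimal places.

Call the three points A, B, C in the order given.
Side lengths²: AB² = 9, AC² = 5, BC² = 8.
Since AB² = 9 < 8 + 5 = 13, the triangle is acute, so the smallest enclosing circle is the circumcircle.
Circumcentre = (-0.5, -0.5), r² = 2.5.
Diameter = 2r = 2√(2.5) ≈ 3.16.

3.16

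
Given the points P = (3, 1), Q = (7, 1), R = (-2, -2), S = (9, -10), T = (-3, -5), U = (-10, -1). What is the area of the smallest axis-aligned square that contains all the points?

361

The bounding box has width 19 and height 11.
An axis-aligned square enclosing the set must have side ≥ max(width, height).
So the minimum side is max(19, 11) = 19.
Area = 19² = 361.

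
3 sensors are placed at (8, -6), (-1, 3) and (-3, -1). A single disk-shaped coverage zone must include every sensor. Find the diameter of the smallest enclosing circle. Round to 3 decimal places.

12.737

Call the three points A, B, C in the order given.
Side lengths²: AB² = 162, AC² = 146, BC² = 20.
Since AB² = 162 < 146 + 20 = 166, the triangle is acute, so the smallest enclosing circle is the circumcircle.
Circumcentre = (10/3, -5/3), r² = 365/9.
Diameter = 2r = 2√(365/9) ≈ 12.737.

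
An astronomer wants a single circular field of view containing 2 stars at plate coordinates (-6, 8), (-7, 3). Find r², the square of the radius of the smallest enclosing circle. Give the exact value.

6.5

The smallest circle enclosing two points has them as diameter endpoints.
Centre = midpoint = (-6.5, 5.5); r² = |(-6, 8)−(-7, 3)|²/4 = 26/4 = 6.5.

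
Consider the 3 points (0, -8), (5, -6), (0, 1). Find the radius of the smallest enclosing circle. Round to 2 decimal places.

Call the three points A, B, C in the order given.
Side lengths²: AB² = 29, AC² = 81, BC² = 74.
Since AC² = 81 < 74 + 29 = 103, the triangle is acute, so the smallest enclosing circle is the circumcircle.
Circumcentre = (1.1, -3.5), r² = 21.46.
r = √(21.46) ≈ 4.63.

4.63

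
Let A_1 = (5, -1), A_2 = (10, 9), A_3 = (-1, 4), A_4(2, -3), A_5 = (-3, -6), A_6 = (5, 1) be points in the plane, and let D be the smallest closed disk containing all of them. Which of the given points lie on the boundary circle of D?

The minimum enclosing circle of a finite set is fixed by two of the points (as a diameter) or three (as a circumcircle).
The farthest pair is A_2–A_5 with squared distance 394. The circle on this segment as diameter has centre (3.5, 1.5) and r² = 394/4 = 98.5.
Check A_1: distance² to centre = 8.5 ≤ 98.5, so it lies inside.
All remaining points lie in this disk, and no smaller disk contains both endpoints, so this is the minimum enclosing circle.
The points at distance exactly r from the centre are A_2, A_5 — 2 points.

A_2, A_5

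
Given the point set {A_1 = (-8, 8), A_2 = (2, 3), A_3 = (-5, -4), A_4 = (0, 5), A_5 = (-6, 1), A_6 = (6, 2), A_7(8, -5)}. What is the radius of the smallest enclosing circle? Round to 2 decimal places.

By Welzl's lemma the MEC is supported by two points (diametrically opposite) or three points (on a circumcircle).
The farthest pair is A_1–A_7 with squared distance 425. The circle on this segment as diameter has centre (0, 1.5) and r² = 425/4 = 106.25.
Check A_2: distance² to centre = 6.25 ≤ 106.25, so it lies inside.
All remaining points lie in this disk, and no smaller disk contains both endpoints, so this is the minimum enclosing circle.
r = √(106.25) ≈ 10.31.

10.31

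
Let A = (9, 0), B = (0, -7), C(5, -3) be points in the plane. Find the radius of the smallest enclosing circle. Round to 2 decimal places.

Side lengths²: AB² = 130, AC² = 25, BC² = 41.
Since AB² = 130 ≥ 41 + 25 = 66, the angle opposite AB is not acute, so the smallest enclosing circle has AB as diameter.
Centre = midpoint of AB = (4.5, -3.5), r² = 130/4 = 32.5.
r = √(32.5) ≈ 5.70.

5.70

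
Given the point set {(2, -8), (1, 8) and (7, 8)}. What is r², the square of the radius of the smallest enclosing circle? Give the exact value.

70.5244140625

Call the three points A, B, C in the order given.
Side lengths²: AB² = 257, AC² = 281, BC² = 36.
Since AC² = 281 < 257 + 36 = 293, the triangle is acute, so the smallest enclosing circle is the circumcircle.
Circumcentre = (4, 0.15625), r² = 70.5244140625.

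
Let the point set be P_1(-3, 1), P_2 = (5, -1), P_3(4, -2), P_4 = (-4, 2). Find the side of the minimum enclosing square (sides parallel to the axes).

The bounding box has width 9 and height 4.
An axis-aligned square enclosing the set must have side ≥ max(width, height).
So the minimum side is max(9, 4) = 9.

9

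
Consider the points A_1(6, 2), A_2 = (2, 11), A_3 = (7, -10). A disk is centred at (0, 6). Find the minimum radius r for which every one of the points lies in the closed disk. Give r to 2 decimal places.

The required radius is the distance from (0, 6) to the farthest point.
Squared distances: 52, 29, 305.
Maximum is 305, attained at A_3.
r = √305 ≈ 17.46.

17.46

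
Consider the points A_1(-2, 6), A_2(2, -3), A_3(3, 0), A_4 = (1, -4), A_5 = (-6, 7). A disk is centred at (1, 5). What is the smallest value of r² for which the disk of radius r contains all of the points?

The required radius is the distance from (1, 5) to the farthest point.
Squared distances: 10, 65, 29, 81, 53.
Maximum is 81, attained at A_4.

81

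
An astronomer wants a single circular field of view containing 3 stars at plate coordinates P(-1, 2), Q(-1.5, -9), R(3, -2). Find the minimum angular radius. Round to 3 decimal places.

Side lengths²: PQ² = 121.25, PR² = 32, QR² = 69.25.
Since PQ² = 121.25 ≥ 69.25 + 32 = 101.25, the angle opposite PQ is not acute, so the smallest enclosing circle has PQ as diameter.
Centre = midpoint of PQ = (-1.25, -3.5), r² = 121.25/4 = 30.3125.
r = √(30.3125) ≈ 5.506.

5.506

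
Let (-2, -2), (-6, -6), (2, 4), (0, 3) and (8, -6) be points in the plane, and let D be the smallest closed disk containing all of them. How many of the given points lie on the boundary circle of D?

The minimum enclosing circle of a finite set is fixed by two of the points (as a diameter) or three (as a circumcircle).
The minimum enclosing circle is determined by three boundary points: (-6, -6), (2, 4), (8, -6).
Their circumcentre is (1, -3.4) with r² = 55.76.
The farthest remaining point (0, 3) is at distance² 41.96 ≤ 55.76.
The points at distance exactly r from the centre are (-6, -6), (2, 4), (8, -6) — 3 points.

3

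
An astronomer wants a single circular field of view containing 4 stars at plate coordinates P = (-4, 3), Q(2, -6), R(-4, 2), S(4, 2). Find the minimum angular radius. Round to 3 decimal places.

5.448

The minimum enclosing circle is determined by three boundary points: P, Q, S.
Their circumcentre is (-5/11, -25/22) with r² = 14365/484.
The farthest remaining point R is at distance² 10845/484 ≤ 14365/484.
r = √(14365/484) ≈ 5.448.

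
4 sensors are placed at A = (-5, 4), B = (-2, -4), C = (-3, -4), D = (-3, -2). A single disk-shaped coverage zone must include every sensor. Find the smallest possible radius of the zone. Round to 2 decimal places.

4.27

The minimum enclosing circle of a finite set is fixed by two of the points (as a diameter) or three (as a circumcircle).
The farthest pair is A–B with squared distance 73. The circle on this segment as diameter has centre (-3.5, 0) and r² = 73/4 = 18.25.
Check C: distance² to centre = 16.25 ≤ 18.25, so it lies inside.
All remaining points lie in this disk, and no smaller disk contains both endpoints, so this is the minimum enclosing circle.
r = √(18.25) ≈ 4.27.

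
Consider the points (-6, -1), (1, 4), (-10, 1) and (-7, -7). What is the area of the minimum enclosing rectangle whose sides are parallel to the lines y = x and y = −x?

104.5

In coordinates u = x + y, v = x − y the rectangle is axis-aligned; the map (x,y)→(u,v) scales areas by 2.
u-values: -7, 5, -9, -14; range = 5 − (-14) = 19.
v-values: -5, -3, -11, 0; range = 0 − (-11) = 11.
Area = (19 × 11) / 2 = 104.5.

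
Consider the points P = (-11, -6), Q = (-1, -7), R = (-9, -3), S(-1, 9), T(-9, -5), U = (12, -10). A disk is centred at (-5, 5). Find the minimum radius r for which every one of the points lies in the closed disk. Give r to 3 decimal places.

The required radius is the distance from (-5, 5) to the farthest point.
Squared distances: 157, 160, 80, 32, 116, 514.
Maximum is 514, attained at U.
r = √514 ≈ 22.672.

22.672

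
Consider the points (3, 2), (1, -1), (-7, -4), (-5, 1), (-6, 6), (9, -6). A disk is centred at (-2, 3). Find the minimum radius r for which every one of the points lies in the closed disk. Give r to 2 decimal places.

The required radius is the distance from (-2, 3) to the farthest point.
Squared distances: 26, 25, 74, 13, 25, 202.
Maximum is 202, attained at (9, -6).
r = √202 ≈ 14.21.

14.21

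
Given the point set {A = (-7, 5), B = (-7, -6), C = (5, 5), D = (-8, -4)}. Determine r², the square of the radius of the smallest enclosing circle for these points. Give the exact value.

66.25

A smallest enclosing disk is always determined by at most three of the input points on its boundary.
The farthest pair is B–C with squared distance 265. The circle on this segment as diameter has centre (-1, -0.5) and r² = 265/4 = 66.25.
Check A: distance² to centre = 66.25 ≤ 66.25, so it lies inside.
All remaining points lie in this disk, and no smaller disk contains both endpoints, so this is the minimum enclosing circle.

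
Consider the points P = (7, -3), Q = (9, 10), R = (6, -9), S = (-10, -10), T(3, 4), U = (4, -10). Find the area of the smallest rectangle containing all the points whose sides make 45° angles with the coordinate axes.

In coordinates u = x + y, v = x − y the rectangle is axis-aligned; the map (x,y)→(u,v) scales areas by 2.
u-values: 4, 19, -3, -20, 7, -6; range = 19 − (-20) = 39.
v-values: 10, -1, 15, 0, -1, 14; range = 15 − (-1) = 16.
Area = (39 × 16) / 2 = 312.

312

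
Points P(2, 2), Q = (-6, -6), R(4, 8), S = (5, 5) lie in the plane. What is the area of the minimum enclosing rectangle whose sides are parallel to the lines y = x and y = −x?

In coordinates u = x + y, v = x − y the rectangle is axis-aligned; the map (x,y)→(u,v) scales areas by 2.
u-values: 4, -12, 12, 10; range = 12 − (-12) = 24.
v-values: 0, 0, -4, 0; range = 0 − (-4) = 4.
Area = (24 × 4) / 2 = 48.

48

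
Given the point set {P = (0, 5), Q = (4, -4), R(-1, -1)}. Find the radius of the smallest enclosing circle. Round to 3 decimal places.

Side lengths²: PQ² = 97, PR² = 37, QR² = 34.
Since PQ² = 97 ≥ 37 + 34 = 71, the angle opposite PQ is not acute, so the smallest enclosing circle has PQ as diameter.
Centre = midpoint of PQ = (2, 0.5), r² = 97/4 = 24.25.
r = √(24.25) ≈ 4.924.

4.924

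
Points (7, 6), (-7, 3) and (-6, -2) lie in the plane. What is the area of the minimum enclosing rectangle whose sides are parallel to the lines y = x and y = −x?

115.5

In coordinates u = x + y, v = x − y the rectangle is axis-aligned; the map (x,y)→(u,v) scales areas by 2.
u-values: 13, -4, -8; range = 13 − (-8) = 21.
v-values: 1, -10, -4; range = 1 − (-10) = 11.
Area = (21 × 11) / 2 = 115.5.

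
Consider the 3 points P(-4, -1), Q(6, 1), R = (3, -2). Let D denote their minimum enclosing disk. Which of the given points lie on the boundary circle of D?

P, Q

Side lengths²: PQ² = 104, PR² = 50, QR² = 18.
Since PQ² = 104 ≥ 50 + 18 = 68, the angle opposite PQ is not acute, so the smallest enclosing circle has PQ as diameter.
Centre = midpoint of PQ = (1, 0), r² = 104/4 = 26.
The points at distance exactly r from the centre are P, Q — 2 points.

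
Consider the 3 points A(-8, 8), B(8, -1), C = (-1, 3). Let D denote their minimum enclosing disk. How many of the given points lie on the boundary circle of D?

Side lengths²: AB² = 337, AC² = 74, BC² = 97.
Since AB² = 337 ≥ 97 + 74 = 171, the angle opposite AB is not acute, so the smallest enclosing circle has AB as diameter.
Centre = midpoint of AB = (0, 3.5), r² = 337/4 = 84.25.
The points at distance exactly r from the centre are A, B — 2 points.

2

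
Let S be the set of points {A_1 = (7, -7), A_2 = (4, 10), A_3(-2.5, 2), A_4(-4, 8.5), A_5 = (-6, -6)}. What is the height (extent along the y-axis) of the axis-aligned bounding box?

17

max y = 10, min y = -7, so height = 17.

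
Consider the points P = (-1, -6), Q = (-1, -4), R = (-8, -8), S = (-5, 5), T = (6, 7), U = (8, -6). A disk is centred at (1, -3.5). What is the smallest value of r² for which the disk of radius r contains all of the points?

135.25

The required radius is the distance from (1, -3.5) to the farthest point.
Squared distances: 10.25, 4.25, 101.25, 108.25, 135.25, 55.25.
Maximum is 135.25, attained at T.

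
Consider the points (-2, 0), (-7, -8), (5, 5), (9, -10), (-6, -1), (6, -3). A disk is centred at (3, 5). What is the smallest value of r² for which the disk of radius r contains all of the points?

The required radius is the distance from (3, 5) to the farthest point.
Squared distances: 50, 269, 4, 261, 117, 73.
Maximum is 269, attained at (-7, -8).

269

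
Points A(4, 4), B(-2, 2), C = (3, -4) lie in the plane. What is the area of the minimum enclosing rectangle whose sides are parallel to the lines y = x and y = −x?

In coordinates u = x + y, v = x − y the rectangle is axis-aligned; the map (x,y)→(u,v) scales areas by 2.
u-values: 8, 0, -1; range = 8 − (-1) = 9.
v-values: 0, -4, 7; range = 7 − (-4) = 11.
Area = (9 × 11) / 2 = 49.5.

49.5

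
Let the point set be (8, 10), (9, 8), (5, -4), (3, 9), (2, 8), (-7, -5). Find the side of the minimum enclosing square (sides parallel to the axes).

The bounding box has width 16 and height 15.
An axis-aligned square enclosing the set must have side ≥ max(width, height).
So the minimum side is max(16, 15) = 16.

16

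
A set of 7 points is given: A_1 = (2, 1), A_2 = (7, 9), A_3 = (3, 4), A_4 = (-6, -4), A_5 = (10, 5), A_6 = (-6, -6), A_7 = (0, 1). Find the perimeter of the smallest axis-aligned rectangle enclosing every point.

Width = max x − min x = 10 − (-6) = 16.
Height = max y − min y = 9 − (-6) = 15.
Perimeter = 2(16 + 15) = 62.

62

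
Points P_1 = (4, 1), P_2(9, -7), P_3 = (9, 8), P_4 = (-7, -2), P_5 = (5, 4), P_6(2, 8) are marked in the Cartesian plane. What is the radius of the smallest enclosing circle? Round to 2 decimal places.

9.88

The minimum enclosing circle is determined by three boundary points: P_2, P_3, P_4.
Their circumcentre is (2.5625, 0.5) with r² = 97.69140625.
The farthest remaining point P_6 is at distance² 56.56640625 ≤ 97.69140625.
r = √(97.69140625) ≈ 9.88.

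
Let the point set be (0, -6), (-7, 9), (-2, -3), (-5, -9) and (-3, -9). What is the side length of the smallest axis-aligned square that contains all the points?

18

The bounding box has width 7 and height 18.
An axis-aligned square enclosing the set must have side ≥ max(width, height).
So the minimum side is max(7, 18) = 18.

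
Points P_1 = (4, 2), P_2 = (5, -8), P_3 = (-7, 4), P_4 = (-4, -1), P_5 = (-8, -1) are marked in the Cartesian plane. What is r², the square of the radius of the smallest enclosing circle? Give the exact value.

72

By Welzl's lemma the MEC is supported by two points (diametrically opposite) or three points (on a circumcircle).
The farthest pair is P_2–P_3 with squared distance 288. The circle on this segment as diameter has centre (-1, -2) and r² = 288/4 = 72.
Check P_1: distance² to centre = 41 ≤ 72, so it lies inside.
All remaining points lie in this disk, and no smaller disk contains both endpoints, so this is the minimum enclosing circle.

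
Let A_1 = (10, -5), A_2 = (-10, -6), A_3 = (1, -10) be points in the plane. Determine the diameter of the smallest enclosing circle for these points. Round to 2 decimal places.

20.02

Side lengths²: A_1A_2² = 401, A_1A_3² = 106, A_2A_3² = 137.
Since A_1A_2² = 401 ≥ 137 + 106 = 243, the angle opposite A_1A_2 is not acute, so the smallest enclosing circle has A_1A_2 as diameter.
Centre = midpoint of A_1A_2 = (0, -5.5), r² = 401/4 = 100.25.
Diameter = 2r = 2√(100.25) ≈ 20.02.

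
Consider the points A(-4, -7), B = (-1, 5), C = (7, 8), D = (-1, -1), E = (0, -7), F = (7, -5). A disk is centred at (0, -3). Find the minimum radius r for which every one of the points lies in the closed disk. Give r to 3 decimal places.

The required radius is the distance from (0, -3) to the farthest point.
Squared distances: 32, 65, 170, 5, 16, 53.
Maximum is 170, attained at C.
r = √170 ≈ 13.038.

13.038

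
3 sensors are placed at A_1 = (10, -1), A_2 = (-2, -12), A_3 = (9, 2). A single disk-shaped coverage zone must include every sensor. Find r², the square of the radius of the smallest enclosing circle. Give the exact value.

Side lengths²: A_1A_2² = 265, A_1A_3² = 10, A_2A_3² = 317.
Since A_2A_3² = 317 ≥ 265 + 10 = 275, the angle opposite A_2A_3 is not acute, so the smallest enclosing circle has A_2A_3 as diameter.
Centre = midpoint of A_2A_3 = (3.5, -5), r² = 317/4 = 79.25.

79.25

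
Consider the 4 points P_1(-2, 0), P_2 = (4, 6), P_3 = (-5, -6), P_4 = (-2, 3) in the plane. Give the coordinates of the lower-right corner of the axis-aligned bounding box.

(4, -6)

x-range [-5, 4], y-range [-6, 6].
The lower-right corner is (4, -6).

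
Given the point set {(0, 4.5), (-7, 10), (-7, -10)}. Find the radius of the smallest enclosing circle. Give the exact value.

Call the three points A, B, C in the order given.
Side lengths²: AB² = 79.25, AC² = 259.25, BC² = 400.
Since BC² = 400 ≥ 259.25 + 79.25 = 338.5, the angle opposite BC is not acute, so the smallest enclosing circle has BC as diameter.
Centre = midpoint of BC = (-7, 0), r² = 400/4 = 100.
r = √100 = 10.

10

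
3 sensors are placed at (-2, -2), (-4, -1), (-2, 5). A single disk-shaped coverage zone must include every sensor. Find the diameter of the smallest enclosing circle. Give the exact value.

7

Call the three points A, B, C in the order given.
Side lengths²: AB² = 5, AC² = 49, BC² = 40.
Since AC² = 49 ≥ 40 + 5 = 45, the angle opposite AC is not acute, so the smallest enclosing circle has AC as diameter.
Centre = midpoint of AC = (-2, 1.5), r² = 49/4 = 12.25.
Diameter = 2r = 2√(12.25) = 7.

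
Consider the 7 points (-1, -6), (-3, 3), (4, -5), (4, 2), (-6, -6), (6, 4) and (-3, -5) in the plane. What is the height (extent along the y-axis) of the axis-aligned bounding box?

10

max y = 4, min y = -6, so height = 10.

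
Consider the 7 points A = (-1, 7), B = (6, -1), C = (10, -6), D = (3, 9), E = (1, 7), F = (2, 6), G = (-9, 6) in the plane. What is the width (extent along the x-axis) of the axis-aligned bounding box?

max x = 10, min x = -9, so width = 19.

19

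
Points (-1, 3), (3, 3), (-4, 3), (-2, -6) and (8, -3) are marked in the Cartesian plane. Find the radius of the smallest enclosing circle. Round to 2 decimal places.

6.73

By Welzl's lemma the MEC is supported by two points (diametrically opposite) or three points (on a circumcircle).
The minimum enclosing circle is determined by three boundary points: (-4, 3), (-2, -6), (8, -3).
Their circumcentre is (1.78125, -0.4375) with r² = 45.2392578125.
The farthest remaining point (-1, 3) is at distance² 19.5517578125 ≤ 45.2392578125.
r = √(45.2392578125) ≈ 6.73.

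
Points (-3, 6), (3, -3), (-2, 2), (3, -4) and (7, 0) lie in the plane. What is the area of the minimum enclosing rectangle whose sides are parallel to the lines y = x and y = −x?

In coordinates u = x + y, v = x − y the rectangle is axis-aligned; the map (x,y)→(u,v) scales areas by 2.
u-values: 3, 0, 0, -1, 7; range = 7 − (-1) = 8.
v-values: -9, 6, -4, 7, 7; range = 7 − (-9) = 16.
Area = (8 × 16) / 2 = 64.

64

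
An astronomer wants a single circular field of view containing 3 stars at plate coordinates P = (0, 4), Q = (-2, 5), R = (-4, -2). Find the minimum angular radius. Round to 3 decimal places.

3.668

Side lengths²: PQ² = 5, PR² = 52, QR² = 53.
Since QR² = 53 < 52 + 5 = 57, the triangle is acute, so the smallest enclosing circle is the circumcircle.
Circumcentre = (-2.5625, 1.375), r² = 13.45703125.
r = √(13.45703125) ≈ 3.668.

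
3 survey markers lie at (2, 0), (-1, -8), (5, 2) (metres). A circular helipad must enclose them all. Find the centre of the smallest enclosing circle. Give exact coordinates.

(2, -3)

Call the three points A, B, C in the order given.
Side lengths²: AB² = 73, AC² = 13, BC² = 136.
Since BC² = 136 ≥ 73 + 13 = 86, the angle opposite BC is not acute, so the smallest enclosing circle has BC as diameter.
Centre = midpoint of BC = (2, -3), r² = 136/4 = 34.
Centre = (2, -3).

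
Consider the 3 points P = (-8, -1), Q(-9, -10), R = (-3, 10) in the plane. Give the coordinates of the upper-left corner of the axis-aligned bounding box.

x-range [-9, -3], y-range [-10, 10].
The upper-left corner is (-9, 10).

(-9, 10)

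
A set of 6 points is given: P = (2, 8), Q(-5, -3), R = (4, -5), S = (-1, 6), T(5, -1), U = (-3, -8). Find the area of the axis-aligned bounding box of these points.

x ranges over [-5, 5], width 10.
y ranges over [-8, 8], height 16.
Area = 10 × 16 = 160.

160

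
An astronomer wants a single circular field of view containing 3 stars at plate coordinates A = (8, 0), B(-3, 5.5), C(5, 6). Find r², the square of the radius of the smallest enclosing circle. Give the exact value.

Side lengths²: AB² = 151.25, AC² = 45, BC² = 64.25.
Since AB² = 151.25 ≥ 64.25 + 45 = 109.25, the angle opposite AB is not acute, so the smallest enclosing circle has AB as diameter.
Centre = midpoint of AB = (2.5, 2.75), r² = 151.25/4 = 37.8125.

37.8125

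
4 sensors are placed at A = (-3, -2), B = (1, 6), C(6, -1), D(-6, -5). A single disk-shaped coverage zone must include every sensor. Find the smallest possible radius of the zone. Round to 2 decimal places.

6.82

By Welzl's lemma the MEC is supported by two points (diametrically opposite) or three points (on a circumcircle).
The minimum enclosing circle is determined by three boundary points: B, C, D.
Their circumcentre is (-21/26, -15/26) with r² = 15725/338.
The farthest remaining point A is at distance² 2309/338 ≤ 15725/338.
r = √(15725/338) ≈ 6.82.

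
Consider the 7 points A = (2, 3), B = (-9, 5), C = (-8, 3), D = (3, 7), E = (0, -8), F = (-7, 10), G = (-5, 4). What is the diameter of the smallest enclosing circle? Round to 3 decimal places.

By Welzl's lemma the MEC is supported by two points (diametrically opposite) or three points (on a circumcircle).
The farthest pair is E–F with squared distance 373. The circle on this segment as diameter has centre (-3.5, 1) and r² = 373/4 = 93.25.
Check A: distance² to centre = 34.25 ≤ 93.25, so it lies inside.
All remaining points lie in this disk, and no smaller disk contains both endpoints, so this is the minimum enclosing circle.
Diameter = 2r = 2√(93.25) ≈ 19.313.

19.313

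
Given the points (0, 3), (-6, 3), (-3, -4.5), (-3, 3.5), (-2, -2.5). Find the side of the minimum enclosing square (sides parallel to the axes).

The bounding box has width 6 and height 8.
An axis-aligned square enclosing the set must have side ≥ max(width, height).
So the minimum side is max(6, 8) = 8.

8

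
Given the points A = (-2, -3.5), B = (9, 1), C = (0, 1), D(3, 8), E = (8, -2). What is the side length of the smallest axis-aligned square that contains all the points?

11.5

The bounding box has width 11 and height 11.5.
An axis-aligned square enclosing the set must have side ≥ max(width, height).
So the minimum side is max(11, 11.5) = 11.5.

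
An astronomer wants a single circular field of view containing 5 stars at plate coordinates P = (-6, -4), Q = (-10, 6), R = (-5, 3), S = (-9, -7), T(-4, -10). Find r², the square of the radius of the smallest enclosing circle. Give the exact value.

73

The minimum enclosing circle of a finite set is fixed by two of the points (as a diameter) or three (as a circumcircle).
The farthest pair is Q–T with squared distance 292. The circle on this segment as diameter has centre (-7, -2) and r² = 292/4 = 73.
Check P: distance² to centre = 5 ≤ 73, so it lies inside.
All remaining points lie in this disk, and no smaller disk contains both endpoints, so this is the minimum enclosing circle.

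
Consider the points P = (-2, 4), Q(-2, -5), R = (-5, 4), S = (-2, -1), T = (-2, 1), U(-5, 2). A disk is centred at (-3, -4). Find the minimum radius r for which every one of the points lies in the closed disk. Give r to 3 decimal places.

8.246

The required radius is the distance from (-3, -4) to the farthest point.
Squared distances: 65, 2, 68, 10, 26, 40.
Maximum is 68, attained at R.
r = √68 ≈ 8.246.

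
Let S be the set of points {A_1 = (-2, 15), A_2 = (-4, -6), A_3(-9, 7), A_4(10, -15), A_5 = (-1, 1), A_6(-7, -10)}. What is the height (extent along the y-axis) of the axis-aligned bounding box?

max y = 15, min y = -15, so height = 30.

30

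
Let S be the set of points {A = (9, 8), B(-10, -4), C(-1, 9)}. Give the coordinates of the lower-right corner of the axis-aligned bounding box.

x-range [-10, 9], y-range [-4, 9].
The lower-right corner is (9, -4).

(9, -4)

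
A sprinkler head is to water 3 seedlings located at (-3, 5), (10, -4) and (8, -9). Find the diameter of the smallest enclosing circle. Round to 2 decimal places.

17.80

Call the three points A, B, C in the order given.
Side lengths²: AB² = 250, AC² = 317, BC² = 29.
Since AC² = 317 ≥ 250 + 29 = 279, the angle opposite AC is not acute, so the smallest enclosing circle has AC as diameter.
Centre = midpoint of AC = (2.5, -2), r² = 317/4 = 79.25.
Diameter = 2r = 2√(79.25) ≈ 17.80.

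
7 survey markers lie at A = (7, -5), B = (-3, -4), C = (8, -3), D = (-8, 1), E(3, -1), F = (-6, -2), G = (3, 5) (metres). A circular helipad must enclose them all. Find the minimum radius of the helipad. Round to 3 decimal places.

A smallest enclosing disk is always determined by at most three of the input points on its boundary.
The farthest pair is C–D with squared distance 272. The circle on this segment as diameter has centre (0, -1) and r² = 272/4 = 68.
Check A: distance² to centre = 65 ≤ 68, so it lies inside.
All remaining points lie in this disk, and no smaller disk contains both endpoints, so this is the minimum enclosing circle.
r = √68 ≈ 8.246.

8.246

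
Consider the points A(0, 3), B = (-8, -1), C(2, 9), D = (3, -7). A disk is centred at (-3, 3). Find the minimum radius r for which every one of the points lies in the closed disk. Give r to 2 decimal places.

11.66

The required radius is the distance from (-3, 3) to the farthest point.
Squared distances: 9, 41, 61, 136.
Maximum is 136, attained at D.
r = √136 ≈ 11.66.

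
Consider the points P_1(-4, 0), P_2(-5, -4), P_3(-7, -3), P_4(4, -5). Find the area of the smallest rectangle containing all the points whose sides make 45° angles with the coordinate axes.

In coordinates u = x + y, v = x − y the rectangle is axis-aligned; the map (x,y)→(u,v) scales areas by 2.
u-values: -4, -9, -10, -1; range = -1 − (-10) = 9.
v-values: -4, -1, -4, 9; range = 9 − (-4) = 13.
Area = (9 × 13) / 2 = 58.5.

58.5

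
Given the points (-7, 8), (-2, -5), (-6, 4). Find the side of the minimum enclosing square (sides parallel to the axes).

The bounding box has width 5 and height 13.
An axis-aligned square enclosing the set must have side ≥ max(width, height).
So the minimum side is max(5, 13) = 13.

13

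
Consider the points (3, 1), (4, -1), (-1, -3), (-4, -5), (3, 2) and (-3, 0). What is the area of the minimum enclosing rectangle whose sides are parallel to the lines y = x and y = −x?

56

In coordinates u = x + y, v = x − y the rectangle is axis-aligned; the map (x,y)→(u,v) scales areas by 2.
u-values: 4, 3, -4, -9, 5, -3; range = 5 − (-9) = 14.
v-values: 2, 5, 2, 1, 1, -3; range = 5 − (-3) = 8.
Area = (14 × 8) / 2 = 56.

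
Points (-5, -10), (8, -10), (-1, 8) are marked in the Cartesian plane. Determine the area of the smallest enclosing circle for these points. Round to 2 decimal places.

Call the three points A, B, C in the order given.
Side lengths²: AB² = 169, AC² = 340, BC² = 405.
Since BC² = 405 < 340 + 169 = 509, the triangle is acute, so the smallest enclosing circle is the circumcircle.
Circumcentre = (1.5, -2), r² = 106.25.
Area = π·r² = π·106.25 ≈ 333.79.

333.79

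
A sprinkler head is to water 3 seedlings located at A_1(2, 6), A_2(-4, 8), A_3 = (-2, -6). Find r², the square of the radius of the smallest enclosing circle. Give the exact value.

Side lengths²: A_1A_2² = 40, A_1A_3² = 160, A_2A_3² = 200.
Since A_2A_3² = 200 ≥ 160 + 40 = 200, the angle opposite A_2A_3 is not acute, so the smallest enclosing circle has A_2A_3 as diameter.
Centre = midpoint of A_2A_3 = (-3, 1), r² = 200/4 = 50.

50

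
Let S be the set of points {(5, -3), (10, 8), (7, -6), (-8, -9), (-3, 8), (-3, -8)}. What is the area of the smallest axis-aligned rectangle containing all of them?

306

x ranges over [-8, 10], width 18.
y ranges over [-9, 8], height 17.
Area = 18 × 17 = 306.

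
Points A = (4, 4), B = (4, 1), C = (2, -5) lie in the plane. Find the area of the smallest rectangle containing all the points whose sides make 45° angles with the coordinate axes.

In coordinates u = x + y, v = x − y the rectangle is axis-aligned; the map (x,y)→(u,v) scales areas by 2.
u-values: 8, 5, -3; range = 8 − (-3) = 11.
v-values: 0, 3, 7; range = 7 − 0 = 7.
Area = (11 × 7) / 2 = 38.5.

38.5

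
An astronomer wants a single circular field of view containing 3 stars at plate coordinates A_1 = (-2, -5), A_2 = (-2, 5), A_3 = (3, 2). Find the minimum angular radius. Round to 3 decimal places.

Side lengths²: A_1A_2² = 100, A_1A_3² = 74, A_2A_3² = 34.
Since A_1A_2² = 100 < 74 + 34 = 108, the triangle is acute, so the smallest enclosing circle is the circumcircle.
Circumcentre = (-1.6, 0), r² = 25.16.
r = √(25.16) ≈ 5.016.

5.016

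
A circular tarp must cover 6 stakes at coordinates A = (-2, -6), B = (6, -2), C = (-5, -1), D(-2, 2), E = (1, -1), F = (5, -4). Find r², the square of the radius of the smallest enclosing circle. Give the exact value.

30.5

The minimum enclosing circle of a finite set is fixed by two of the points (as a diameter) or three (as a circumcircle).
The farthest pair is B–C with squared distance 122. The circle on this segment as diameter has centre (0.5, -1.5) and r² = 122/4 = 30.5.
Check A: distance² to centre = 26.5 ≤ 30.5, so it lies inside.
All remaining points lie in this disk, and no smaller disk contains both endpoints, so this is the minimum enclosing circle.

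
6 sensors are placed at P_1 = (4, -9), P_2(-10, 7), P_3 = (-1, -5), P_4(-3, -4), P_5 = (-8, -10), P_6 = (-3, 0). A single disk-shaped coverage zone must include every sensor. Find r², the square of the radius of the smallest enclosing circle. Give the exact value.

The farthest pair is P_1–P_2 with squared distance 452. The circle on this segment as diameter has centre (-3, -1) and r² = 452/4 = 113.
Check P_3: distance² to centre = 20 ≤ 113, so it lies inside.
All remaining points lie in this disk, and no smaller disk contains both endpoints, so this is the minimum enclosing circle.

113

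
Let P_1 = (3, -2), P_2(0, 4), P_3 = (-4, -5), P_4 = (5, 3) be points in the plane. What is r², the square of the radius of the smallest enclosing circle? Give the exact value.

36.25

The minimum enclosing circle of a finite set is fixed by two of the points (as a diameter) or three (as a circumcircle).
The farthest pair is P_3–P_4 with squared distance 145. The circle on this segment as diameter has centre (0.5, -1) and r² = 145/4 = 36.25.
Check P_1: distance² to centre = 7.25 ≤ 36.25, so it lies inside.
All remaining points lie in this disk, and no smaller disk contains both endpoints, so this is the minimum enclosing circle.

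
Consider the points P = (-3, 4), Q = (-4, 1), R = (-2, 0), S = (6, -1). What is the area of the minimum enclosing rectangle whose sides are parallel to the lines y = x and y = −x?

In coordinates u = x + y, v = x − y the rectangle is axis-aligned; the map (x,y)→(u,v) scales areas by 2.
u-values: 1, -3, -2, 5; range = 5 − (-3) = 8.
v-values: -7, -5, -2, 7; range = 7 − (-7) = 14.
Area = (8 × 14) / 2 = 56.

56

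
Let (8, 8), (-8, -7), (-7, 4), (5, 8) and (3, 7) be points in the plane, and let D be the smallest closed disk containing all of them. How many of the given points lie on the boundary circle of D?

2

The farthest pair is (8, 8)–(-8, -7) with squared distance 481. The circle on this segment as diameter has centre (0, 0.5) and r² = 481/4 = 120.25.
Check (-7, 4): distance² to centre = 61.25 ≤ 120.25, so it lies inside.
All remaining points lie in this disk, and no smaller disk contains both endpoints, so this is the minimum enclosing circle.
The points at distance exactly r from the centre are (8, 8), (-8, -7) — 2 points.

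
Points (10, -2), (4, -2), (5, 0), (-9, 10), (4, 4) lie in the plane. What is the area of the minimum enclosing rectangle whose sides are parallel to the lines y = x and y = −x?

In coordinates u = x + y, v = x − y the rectangle is axis-aligned; the map (x,y)→(u,v) scales areas by 2.
u-values: 8, 2, 5, 1, 8; range = 8 − 1 = 7.
v-values: 12, 6, 5, -19, 0; range = 12 − (-19) = 31.
Area = (7 × 31) / 2 = 108.5.

108.5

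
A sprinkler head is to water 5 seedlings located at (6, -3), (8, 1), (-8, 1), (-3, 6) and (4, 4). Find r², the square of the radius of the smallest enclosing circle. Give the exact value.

64

A smallest enclosing disk is always determined by at most three of the input points on its boundary.
The farthest pair is (8, 1)–(-8, 1) with squared distance 256. The circle on this segment as diameter has centre (0, 1) and r² = 256/4 = 64.
Check (6, -3): distance² to centre = 52 ≤ 64, so it lies inside.
All remaining points lie in this disk, and no smaller disk contains both endpoints, so this is the minimum enclosing circle.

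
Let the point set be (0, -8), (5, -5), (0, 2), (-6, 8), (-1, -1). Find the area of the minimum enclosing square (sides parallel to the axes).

The bounding box has width 11 and height 16.
An axis-aligned square enclosing the set must have side ≥ max(width, height).
So the minimum side is max(11, 16) = 16.
Area = 16² = 256.

256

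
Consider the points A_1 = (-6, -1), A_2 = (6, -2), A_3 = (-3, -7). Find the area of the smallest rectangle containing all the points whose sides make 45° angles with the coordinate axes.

91

In coordinates u = x + y, v = x − y the rectangle is axis-aligned; the map (x,y)→(u,v) scales areas by 2.
u-values: -7, 4, -10; range = 4 − (-10) = 14.
v-values: -5, 8, 4; range = 8 − (-5) = 13.
Area = (14 × 13) / 2 = 91.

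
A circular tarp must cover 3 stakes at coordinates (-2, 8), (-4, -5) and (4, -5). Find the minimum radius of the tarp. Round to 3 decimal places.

Call the three points A, B, C in the order given.
Side lengths²: AB² = 173, AC² = 205, BC² = 64.
Since AC² = 205 < 173 + 64 = 237, the triangle is acute, so the smallest enclosing circle is the circumcircle.
Circumcentre = (0, 27/26), r² = 35465/676.
r = √(35465/676) ≈ 7.243.

7.243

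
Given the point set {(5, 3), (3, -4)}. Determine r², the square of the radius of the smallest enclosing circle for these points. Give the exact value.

The smallest circle enclosing two points has them as diameter endpoints.
Centre = midpoint = (4, -0.5); r² = |(5, 3)−(3, -4)|²/4 = 53/4 = 13.25.

13.25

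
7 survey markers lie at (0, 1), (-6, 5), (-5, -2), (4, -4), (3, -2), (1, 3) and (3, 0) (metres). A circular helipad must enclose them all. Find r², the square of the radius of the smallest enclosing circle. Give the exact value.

45.25

The farthest pair is (-6, 5)–(4, -4) with squared distance 181. The circle on this segment as diameter has centre (-1, 0.5) and r² = 181/4 = 45.25.
Check (0, 1): distance² to centre = 1.25 ≤ 45.25, so it lies inside.
All remaining points lie in this disk, and no smaller disk contains both endpoints, so this is the minimum enclosing circle.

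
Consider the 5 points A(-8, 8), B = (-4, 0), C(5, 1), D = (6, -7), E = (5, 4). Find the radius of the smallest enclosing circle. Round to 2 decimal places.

A smallest enclosing disk is always determined by at most three of the input points on its boundary.
The farthest pair is A–D with squared distance 421. The circle on this segment as diameter has centre (-1, 0.5) and r² = 421/4 = 105.25.
Check B: distance² to centre = 9.25 ≤ 105.25, so it lies inside.
All remaining points lie in this disk, and no smaller disk contains both endpoints, so this is the minimum enclosing circle.
r = √(105.25) ≈ 10.26.

10.26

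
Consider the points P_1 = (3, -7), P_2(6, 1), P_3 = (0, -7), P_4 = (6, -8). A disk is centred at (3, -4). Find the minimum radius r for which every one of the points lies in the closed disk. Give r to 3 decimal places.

5.831

The required radius is the distance from (3, -4) to the farthest point.
Squared distances: 9, 34, 18, 25.
Maximum is 34, attained at P_2.
r = √34 ≈ 5.831.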